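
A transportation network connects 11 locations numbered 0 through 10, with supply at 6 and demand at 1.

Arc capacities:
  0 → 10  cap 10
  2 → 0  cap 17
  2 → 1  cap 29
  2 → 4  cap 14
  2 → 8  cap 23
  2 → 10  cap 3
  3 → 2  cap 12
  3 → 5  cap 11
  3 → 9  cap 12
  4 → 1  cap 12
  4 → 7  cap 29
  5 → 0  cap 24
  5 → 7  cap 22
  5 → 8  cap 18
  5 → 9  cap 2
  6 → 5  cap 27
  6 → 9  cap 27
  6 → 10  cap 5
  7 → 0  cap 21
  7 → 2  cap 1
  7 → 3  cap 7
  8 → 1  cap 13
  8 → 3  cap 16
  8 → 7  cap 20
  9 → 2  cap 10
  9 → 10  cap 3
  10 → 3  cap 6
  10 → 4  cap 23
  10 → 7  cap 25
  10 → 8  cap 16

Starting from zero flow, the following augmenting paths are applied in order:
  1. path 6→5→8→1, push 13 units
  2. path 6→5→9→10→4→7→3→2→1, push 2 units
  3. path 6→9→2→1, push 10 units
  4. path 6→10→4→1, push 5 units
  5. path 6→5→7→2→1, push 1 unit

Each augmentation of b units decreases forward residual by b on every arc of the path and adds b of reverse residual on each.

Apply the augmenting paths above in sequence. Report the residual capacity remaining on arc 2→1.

Residual capacity of (2,1): 16

after path 1 (6→5→8→1, push 13): res(2,1)=29
after path 2 (6→5→9→10→4→7→3→2→1, push 2): res(2,1)=27
after path 3 (6→9→2→1, push 10): res(2,1)=17
after path 4 (6→10→4→1, push 5): res(2,1)=17
after path 5 (6→5→7→2→1, push 1): res(2,1)=16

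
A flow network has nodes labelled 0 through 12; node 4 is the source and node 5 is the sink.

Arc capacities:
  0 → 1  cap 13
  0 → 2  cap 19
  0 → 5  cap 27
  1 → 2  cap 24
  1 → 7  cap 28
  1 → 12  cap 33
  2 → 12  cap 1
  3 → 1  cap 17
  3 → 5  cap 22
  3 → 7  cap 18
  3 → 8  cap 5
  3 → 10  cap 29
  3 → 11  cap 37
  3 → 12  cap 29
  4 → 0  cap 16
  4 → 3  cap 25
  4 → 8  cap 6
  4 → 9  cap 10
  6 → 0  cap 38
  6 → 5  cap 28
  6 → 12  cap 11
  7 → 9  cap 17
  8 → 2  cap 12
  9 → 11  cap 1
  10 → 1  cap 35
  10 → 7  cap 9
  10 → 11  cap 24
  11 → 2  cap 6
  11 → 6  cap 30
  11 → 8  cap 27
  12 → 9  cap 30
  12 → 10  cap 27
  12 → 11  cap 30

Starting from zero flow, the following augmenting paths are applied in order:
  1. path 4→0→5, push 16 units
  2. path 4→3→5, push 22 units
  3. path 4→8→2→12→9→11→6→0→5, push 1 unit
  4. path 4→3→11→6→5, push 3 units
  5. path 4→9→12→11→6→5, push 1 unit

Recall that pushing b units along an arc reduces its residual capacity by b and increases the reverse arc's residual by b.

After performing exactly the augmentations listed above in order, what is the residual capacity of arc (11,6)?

after path 1 (4→0→5, push 16): res(11,6)=30
after path 2 (4→3→5, push 22): res(11,6)=30
after path 3 (4→8→2→12→9→11→6→0→5, push 1): res(11,6)=29
after path 4 (4→3→11→6→5, push 3): res(11,6)=26
after path 5 (4→9→12→11→6→5, push 1): res(11,6)=25

Residual capacity of (11,6): 25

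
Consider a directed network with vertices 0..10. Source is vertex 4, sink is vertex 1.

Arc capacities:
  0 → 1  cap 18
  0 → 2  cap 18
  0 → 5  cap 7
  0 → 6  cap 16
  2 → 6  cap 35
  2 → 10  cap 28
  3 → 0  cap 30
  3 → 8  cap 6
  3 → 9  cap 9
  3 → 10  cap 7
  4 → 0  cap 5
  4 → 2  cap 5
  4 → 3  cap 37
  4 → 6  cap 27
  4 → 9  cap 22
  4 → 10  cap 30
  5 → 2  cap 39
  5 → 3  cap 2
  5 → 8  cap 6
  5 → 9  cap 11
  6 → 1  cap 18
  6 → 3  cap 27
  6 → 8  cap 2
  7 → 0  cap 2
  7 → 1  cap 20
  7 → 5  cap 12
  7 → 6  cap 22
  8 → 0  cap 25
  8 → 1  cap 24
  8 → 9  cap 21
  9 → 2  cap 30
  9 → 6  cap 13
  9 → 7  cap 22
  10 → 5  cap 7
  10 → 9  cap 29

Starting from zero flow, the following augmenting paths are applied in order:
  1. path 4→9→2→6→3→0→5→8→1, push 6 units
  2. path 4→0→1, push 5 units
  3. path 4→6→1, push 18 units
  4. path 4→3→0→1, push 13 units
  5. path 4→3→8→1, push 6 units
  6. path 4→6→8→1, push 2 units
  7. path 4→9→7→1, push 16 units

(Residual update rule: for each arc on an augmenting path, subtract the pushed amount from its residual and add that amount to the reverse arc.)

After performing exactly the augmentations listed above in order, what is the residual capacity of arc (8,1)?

after path 1 (4→9→2→6→3→0→5→8→1, push 6): res(8,1)=18
after path 2 (4→0→1, push 5): res(8,1)=18
after path 3 (4→6→1, push 18): res(8,1)=18
after path 4 (4→3→0→1, push 13): res(8,1)=18
after path 5 (4→3→8→1, push 6): res(8,1)=12
after path 6 (4→6→8→1, push 2): res(8,1)=10
after path 7 (4→9→7→1, push 16): res(8,1)=10

Residual capacity of (8,1): 10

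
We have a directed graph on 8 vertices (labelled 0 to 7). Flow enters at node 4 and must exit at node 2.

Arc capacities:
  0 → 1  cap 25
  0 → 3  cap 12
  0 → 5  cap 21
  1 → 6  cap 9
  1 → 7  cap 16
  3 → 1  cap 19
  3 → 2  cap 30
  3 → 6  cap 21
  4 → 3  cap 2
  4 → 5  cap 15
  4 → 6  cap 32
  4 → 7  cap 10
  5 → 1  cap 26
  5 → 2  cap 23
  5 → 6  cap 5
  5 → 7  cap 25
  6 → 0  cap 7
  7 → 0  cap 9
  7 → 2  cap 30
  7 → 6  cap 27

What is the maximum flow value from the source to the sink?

augment #1: 4→3→2 bottleneck 2, total now 2
augment #2: 4→5→2 bottleneck 15, total now 17
augment #3: 4→7→2 bottleneck 10, total now 27
augment #4: 4→6→0→3→2 bottleneck 7, total now 34

Maximum flow value: 34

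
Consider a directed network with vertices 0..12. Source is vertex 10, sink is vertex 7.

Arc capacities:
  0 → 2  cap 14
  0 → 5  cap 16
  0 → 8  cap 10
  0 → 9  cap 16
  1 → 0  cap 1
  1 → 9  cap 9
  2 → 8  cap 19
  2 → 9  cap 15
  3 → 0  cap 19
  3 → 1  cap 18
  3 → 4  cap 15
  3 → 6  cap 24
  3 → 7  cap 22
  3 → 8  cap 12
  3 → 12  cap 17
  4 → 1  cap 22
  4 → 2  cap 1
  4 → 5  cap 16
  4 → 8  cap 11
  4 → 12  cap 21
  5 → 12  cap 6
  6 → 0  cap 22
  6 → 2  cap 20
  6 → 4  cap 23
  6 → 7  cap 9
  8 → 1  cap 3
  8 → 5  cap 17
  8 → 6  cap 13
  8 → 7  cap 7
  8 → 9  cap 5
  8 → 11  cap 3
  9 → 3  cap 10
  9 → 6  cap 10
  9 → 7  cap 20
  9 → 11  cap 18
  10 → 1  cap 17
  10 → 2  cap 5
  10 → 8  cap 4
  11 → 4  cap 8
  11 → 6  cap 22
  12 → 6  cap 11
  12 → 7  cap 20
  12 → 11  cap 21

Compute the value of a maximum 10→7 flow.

augment #1: 10→8→7 bottleneck 4, total now 4
augment #2: 10→1→9→7 bottleneck 9, total now 13
augment #3: 10→2→8→7 bottleneck 3, total now 16
augment #4: 10→2→9→7 bottleneck 2, total now 18
augment #5: 10→1→0→9→7 bottleneck 1, total now 19

Maximum flow value: 19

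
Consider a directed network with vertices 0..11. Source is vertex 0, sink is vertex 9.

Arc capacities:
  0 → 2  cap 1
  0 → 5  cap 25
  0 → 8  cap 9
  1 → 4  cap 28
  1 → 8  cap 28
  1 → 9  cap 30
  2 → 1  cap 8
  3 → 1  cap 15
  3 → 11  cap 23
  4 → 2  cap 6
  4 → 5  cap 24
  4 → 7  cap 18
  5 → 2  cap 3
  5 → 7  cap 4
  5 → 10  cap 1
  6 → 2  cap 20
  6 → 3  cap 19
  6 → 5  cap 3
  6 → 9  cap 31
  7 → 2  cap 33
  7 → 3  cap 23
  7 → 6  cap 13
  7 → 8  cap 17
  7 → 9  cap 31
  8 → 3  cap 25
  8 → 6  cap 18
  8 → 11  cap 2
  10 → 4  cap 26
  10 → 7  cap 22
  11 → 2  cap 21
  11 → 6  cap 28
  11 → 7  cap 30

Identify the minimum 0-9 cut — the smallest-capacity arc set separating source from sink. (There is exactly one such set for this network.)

augment #1: 0→2→1→9 push 1
augment #2: 0→5→7→9 push 4
augment #3: 0→8→6→9 push 9
augment #4: 0→5→2→1→9 push 3
augment #5: 0→5→10→7→9 push 1
max flow = 18; residual-reachable set from 0 gives S-side
cut edges (S→T): {(0,2), (0,8), (5,2), (5,7), (5,10)} total cap 18

Min-cut arcs: {(0,2), (0,8), (5,2), (5,7), (5,10)} (total capacity 18)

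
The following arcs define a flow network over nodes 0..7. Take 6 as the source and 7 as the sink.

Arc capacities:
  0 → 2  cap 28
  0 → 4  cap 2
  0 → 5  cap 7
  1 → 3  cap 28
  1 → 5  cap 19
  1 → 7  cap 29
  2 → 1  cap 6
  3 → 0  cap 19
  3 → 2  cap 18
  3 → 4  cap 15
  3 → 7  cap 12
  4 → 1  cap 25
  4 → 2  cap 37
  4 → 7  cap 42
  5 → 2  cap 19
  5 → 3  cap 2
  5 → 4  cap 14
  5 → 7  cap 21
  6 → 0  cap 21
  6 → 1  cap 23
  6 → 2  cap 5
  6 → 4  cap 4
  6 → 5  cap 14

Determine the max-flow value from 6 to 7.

Maximum flow value: 56

augment #1: 6→1→7 bottleneck 23, total now 23
augment #2: 6→4→7 bottleneck 4, total now 27
augment #3: 6→5→7 bottleneck 14, total now 41
augment #4: 6→0→4→7 bottleneck 2, total now 43
augment #5: 6→0→5→7 bottleneck 7, total now 50
augment #6: 6→2→1→7 bottleneck 5, total now 55
augment #7: 6→0→2→1→7 bottleneck 1, total now 56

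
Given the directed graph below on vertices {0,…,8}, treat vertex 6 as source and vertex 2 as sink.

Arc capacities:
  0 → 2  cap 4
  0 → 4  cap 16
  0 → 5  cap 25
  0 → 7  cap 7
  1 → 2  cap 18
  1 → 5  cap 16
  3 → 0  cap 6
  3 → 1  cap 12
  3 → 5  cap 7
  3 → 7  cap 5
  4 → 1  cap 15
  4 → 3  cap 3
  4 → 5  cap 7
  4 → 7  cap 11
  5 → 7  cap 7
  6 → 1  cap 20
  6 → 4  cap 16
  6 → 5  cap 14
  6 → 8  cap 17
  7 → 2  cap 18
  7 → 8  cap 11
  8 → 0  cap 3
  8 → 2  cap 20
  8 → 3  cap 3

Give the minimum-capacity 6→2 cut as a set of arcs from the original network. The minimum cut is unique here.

augment #1: 6→1→2 push 18
augment #2: 6→8→2 push 17
augment #3: 6→4→7→2 push 11
augment #4: 6→5→7→2 push 7
augment #5: 6→4→3→0→2 push 3
max flow = 56; residual-reachable set from 6 gives S-side
cut edges (S→T): {(1,2), (4,3), (4,7), (5,7), (6,8)} total cap 56

Min-cut arcs: {(1,2), (4,3), (4,7), (5,7), (6,8)} (total capacity 56)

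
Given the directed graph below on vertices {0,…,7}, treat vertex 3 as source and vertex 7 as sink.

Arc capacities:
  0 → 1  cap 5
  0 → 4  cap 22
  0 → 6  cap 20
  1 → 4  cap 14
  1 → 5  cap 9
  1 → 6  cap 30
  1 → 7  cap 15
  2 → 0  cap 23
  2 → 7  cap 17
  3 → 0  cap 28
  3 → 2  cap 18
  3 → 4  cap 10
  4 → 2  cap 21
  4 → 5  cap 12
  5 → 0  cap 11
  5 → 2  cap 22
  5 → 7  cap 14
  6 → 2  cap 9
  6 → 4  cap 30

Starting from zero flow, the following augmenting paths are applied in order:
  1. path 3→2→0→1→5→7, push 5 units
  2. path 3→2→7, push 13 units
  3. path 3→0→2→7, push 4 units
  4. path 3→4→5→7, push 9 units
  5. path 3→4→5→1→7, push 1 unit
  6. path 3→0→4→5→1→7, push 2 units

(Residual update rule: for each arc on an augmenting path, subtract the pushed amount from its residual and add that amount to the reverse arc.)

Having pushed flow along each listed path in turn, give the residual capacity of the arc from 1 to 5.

after path 1 (3→2→0→1→5→7, push 5): res(1,5)=4
after path 2 (3→2→7, push 13): res(1,5)=4
after path 3 (3→0→2→7, push 4): res(1,5)=4
after path 4 (3→4→5→7, push 9): res(1,5)=4
after path 5 (3→4→5→1→7, push 1): res(1,5)=5
after path 6 (3→0→4→5→1→7, push 2): res(1,5)=7

Residual capacity of (1,5): 7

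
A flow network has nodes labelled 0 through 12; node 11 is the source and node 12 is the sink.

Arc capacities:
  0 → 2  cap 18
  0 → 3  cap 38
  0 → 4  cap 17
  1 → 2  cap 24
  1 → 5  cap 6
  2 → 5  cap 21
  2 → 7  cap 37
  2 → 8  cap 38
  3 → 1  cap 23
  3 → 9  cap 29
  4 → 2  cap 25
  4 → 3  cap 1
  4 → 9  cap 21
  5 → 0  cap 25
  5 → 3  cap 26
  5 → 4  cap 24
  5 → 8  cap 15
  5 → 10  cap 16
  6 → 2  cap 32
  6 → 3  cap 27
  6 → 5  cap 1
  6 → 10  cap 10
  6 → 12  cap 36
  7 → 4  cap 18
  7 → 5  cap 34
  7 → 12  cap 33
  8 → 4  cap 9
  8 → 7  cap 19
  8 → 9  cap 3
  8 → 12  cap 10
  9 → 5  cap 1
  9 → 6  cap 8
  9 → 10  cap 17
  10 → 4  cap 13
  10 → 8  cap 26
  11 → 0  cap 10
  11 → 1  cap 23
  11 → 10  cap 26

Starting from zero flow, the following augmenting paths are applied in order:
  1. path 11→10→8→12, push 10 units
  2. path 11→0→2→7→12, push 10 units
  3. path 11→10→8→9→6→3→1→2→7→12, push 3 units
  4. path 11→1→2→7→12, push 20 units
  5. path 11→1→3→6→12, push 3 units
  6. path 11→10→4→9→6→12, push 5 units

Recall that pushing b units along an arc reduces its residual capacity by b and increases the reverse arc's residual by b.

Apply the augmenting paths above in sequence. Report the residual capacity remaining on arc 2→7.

after path 1 (11→10→8→12, push 10): res(2,7)=37
after path 2 (11→0→2→7→12, push 10): res(2,7)=27
after path 3 (11→10→8→9→6→3→1→2→7→12, push 3): res(2,7)=24
after path 4 (11→1→2→7→12, push 20): res(2,7)=4
after path 5 (11→1→3→6→12, push 3): res(2,7)=4
after path 6 (11→10→4→9→6→12, push 5): res(2,7)=4

Residual capacity of (2,7): 4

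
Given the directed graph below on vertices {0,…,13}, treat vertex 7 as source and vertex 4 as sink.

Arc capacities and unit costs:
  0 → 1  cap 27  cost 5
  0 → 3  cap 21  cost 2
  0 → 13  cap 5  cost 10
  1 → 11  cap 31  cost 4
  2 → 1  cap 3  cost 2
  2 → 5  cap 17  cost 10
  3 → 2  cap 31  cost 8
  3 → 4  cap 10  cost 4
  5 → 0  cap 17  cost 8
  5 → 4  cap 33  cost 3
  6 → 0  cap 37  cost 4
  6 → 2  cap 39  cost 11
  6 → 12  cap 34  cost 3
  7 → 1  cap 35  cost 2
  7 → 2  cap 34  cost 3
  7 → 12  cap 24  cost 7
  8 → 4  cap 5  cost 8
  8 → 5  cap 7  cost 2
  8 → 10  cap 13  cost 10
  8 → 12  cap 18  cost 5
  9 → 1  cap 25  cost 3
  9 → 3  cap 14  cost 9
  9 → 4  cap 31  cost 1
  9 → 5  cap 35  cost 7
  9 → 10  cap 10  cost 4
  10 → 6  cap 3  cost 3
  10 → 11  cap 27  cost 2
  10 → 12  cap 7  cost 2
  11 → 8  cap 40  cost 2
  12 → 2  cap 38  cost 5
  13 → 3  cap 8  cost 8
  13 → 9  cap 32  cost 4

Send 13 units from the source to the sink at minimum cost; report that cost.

Minimum cost for 13 units: 187

shortest-cost path #1: 7→1→11→8→5→4 push 7 @ unit cost 13 (adds 91)
shortest-cost path #2: 7→2→5→4 push 6 @ unit cost 16 (adds 96)
total cost = 187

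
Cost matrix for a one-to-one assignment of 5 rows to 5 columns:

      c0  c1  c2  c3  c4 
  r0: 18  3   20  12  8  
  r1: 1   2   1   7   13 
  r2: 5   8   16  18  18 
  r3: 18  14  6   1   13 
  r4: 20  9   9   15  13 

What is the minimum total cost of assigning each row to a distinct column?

optimal assignment: row0→col1 (cost 3), row1→col2 (cost 1), row2→col0 (cost 5), row3→col3 (cost 1), row4→col4 (cost 13)
total = 3 + 1 + 5 + 1 + 13 = 23

Minimum assignment cost: 23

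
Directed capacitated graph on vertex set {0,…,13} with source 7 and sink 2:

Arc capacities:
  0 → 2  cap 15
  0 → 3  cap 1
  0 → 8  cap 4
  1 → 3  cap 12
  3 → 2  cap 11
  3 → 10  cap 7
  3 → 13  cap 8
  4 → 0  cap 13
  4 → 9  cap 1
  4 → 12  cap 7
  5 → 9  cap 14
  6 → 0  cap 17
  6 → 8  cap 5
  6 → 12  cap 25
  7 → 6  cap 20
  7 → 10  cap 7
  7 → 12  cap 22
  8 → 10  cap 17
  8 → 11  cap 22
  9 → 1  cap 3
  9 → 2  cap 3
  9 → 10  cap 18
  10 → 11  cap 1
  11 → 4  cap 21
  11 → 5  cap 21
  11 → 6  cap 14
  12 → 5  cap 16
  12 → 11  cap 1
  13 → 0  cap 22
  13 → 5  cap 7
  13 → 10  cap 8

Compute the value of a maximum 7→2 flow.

Maximum flow value: 22

augment #1: 7→6→0→2 bottleneck 15, total now 15
augment #2: 7→6→0→3→2 bottleneck 1, total now 16
augment #3: 7→12→5→9→2 bottleneck 3, total now 19
augment #4: 7→12→5→9→1→3→2 bottleneck 3, total now 22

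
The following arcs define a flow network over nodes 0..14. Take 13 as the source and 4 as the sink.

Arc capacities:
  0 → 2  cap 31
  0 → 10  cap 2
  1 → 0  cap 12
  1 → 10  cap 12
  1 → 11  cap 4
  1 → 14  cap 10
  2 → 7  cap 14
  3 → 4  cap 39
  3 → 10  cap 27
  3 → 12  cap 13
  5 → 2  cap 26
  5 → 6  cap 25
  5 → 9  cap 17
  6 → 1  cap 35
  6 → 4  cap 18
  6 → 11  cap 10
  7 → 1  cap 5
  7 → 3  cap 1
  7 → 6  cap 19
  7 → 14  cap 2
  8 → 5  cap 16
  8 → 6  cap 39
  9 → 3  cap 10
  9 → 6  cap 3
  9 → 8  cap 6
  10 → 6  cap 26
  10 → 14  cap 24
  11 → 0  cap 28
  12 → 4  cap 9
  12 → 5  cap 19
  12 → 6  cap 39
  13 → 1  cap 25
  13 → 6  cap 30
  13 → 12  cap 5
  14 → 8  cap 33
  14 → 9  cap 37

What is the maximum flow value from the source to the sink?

Maximum flow value: 34

augment #1: 13→6→4 bottleneck 18, total now 18
augment #2: 13→12→4 bottleneck 5, total now 23
augment #3: 13→1→14→9→3→4 bottleneck 10, total now 33
augment #4: 13→1→0→2→7→3→4 bottleneck 1, total now 34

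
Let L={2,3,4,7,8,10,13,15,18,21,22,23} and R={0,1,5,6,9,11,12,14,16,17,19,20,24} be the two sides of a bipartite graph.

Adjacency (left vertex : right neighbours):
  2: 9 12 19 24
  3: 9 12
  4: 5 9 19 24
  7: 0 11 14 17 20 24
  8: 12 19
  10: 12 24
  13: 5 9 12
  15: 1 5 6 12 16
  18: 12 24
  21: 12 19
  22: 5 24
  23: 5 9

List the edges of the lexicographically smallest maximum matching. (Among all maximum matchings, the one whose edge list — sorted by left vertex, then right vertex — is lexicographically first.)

|M| = 7 (so the lex-smallest maximum matching has 7 edges)
process left vertices in ascending order; for each, take the smallest-labelled available neighbour that still permits 7 edges overall, or leave it unmatched if none does
lex-smallest matching: {2-9, 3-12, 4-5, 7-0, 8-19, 10-24, 15-1}

Lex-smallest maximum matching: {(2,9), (3,12), (4,5), (7,0), (8,19), (10,24), (15,1)}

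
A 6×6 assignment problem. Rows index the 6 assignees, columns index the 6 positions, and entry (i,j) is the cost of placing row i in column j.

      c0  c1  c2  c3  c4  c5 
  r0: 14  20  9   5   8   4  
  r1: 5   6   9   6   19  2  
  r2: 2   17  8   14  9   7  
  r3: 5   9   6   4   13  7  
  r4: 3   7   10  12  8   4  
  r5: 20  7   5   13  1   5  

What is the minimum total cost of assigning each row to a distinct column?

Minimum assignment cost: 23

optimal assignment: row0→col3 (cost 5), row1→col5 (cost 2), row2→col0 (cost 2), row3→col2 (cost 6), row4→col1 (cost 7), row5→col4 (cost 1)
total = 5 + 2 + 2 + 6 + 7 + 1 = 23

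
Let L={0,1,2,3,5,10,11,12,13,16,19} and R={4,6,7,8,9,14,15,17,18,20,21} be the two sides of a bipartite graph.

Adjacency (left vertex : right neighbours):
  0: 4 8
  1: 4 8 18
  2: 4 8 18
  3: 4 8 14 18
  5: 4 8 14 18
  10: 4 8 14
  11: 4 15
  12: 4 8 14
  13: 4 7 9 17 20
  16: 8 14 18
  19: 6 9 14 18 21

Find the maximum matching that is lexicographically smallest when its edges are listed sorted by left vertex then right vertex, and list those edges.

|M| = 7 (so the lex-smallest maximum matching has 7 edges)
process left vertices in ascending order; for each, take the smallest-labelled available neighbour that still permits 7 edges overall, or leave it unmatched if none does
lex-smallest matching: {0-4, 1-8, 2-18, 3-14, 11-15, 13-7, 19-6}

Lex-smallest maximum matching: {(0,4), (1,8), (2,18), (3,14), (11,15), (13,7), (19,6)}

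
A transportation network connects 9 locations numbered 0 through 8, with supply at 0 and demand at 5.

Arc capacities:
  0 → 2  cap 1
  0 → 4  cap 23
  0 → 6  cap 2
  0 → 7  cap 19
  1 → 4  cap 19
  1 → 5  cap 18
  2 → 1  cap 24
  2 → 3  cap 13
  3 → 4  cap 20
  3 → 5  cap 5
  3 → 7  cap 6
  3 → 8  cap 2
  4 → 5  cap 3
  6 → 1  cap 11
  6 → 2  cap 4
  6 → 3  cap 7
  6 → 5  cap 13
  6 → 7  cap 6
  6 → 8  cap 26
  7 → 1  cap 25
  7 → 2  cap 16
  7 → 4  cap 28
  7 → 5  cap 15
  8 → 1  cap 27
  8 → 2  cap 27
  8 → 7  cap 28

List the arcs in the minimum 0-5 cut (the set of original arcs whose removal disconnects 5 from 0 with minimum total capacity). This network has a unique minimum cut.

augment #1: 0→4→5 push 3
augment #2: 0→6→5 push 2
augment #3: 0→7→5 push 15
augment #4: 0→2→1→5 push 1
augment #5: 0→7→1→5 push 4
max flow = 25; residual-reachable set from 0 gives S-side
cut edges (S→T): {(0,2), (0,6), (0,7), (4,5)} total cap 25

Min-cut arcs: {(0,2), (0,6), (0,7), (4,5)} (total capacity 25)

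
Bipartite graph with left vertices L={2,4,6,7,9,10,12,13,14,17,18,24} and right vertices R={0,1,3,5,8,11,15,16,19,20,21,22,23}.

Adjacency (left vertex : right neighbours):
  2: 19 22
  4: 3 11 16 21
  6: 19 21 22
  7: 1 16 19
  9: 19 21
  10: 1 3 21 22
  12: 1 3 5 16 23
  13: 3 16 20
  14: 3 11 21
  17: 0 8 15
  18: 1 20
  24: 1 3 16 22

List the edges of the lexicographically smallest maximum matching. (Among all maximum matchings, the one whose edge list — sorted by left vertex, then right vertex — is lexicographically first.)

Lex-smallest maximum matching: {(2,19), (4,3), (6,21), (7,1), (10,22), (12,5), (13,16), (14,11), (17,0), (18,20)}

|M| = 10 (so the lex-smallest maximum matching has 10 edges)
process left vertices in ascending order; for each, take the smallest-labelled available neighbour that still permits 10 edges overall, or leave it unmatched if none does
lex-smallest matching: {2-19, 4-3, 6-21, 7-1, 10-22, 12-5, 13-16, 14-11, 17-0, 18-20}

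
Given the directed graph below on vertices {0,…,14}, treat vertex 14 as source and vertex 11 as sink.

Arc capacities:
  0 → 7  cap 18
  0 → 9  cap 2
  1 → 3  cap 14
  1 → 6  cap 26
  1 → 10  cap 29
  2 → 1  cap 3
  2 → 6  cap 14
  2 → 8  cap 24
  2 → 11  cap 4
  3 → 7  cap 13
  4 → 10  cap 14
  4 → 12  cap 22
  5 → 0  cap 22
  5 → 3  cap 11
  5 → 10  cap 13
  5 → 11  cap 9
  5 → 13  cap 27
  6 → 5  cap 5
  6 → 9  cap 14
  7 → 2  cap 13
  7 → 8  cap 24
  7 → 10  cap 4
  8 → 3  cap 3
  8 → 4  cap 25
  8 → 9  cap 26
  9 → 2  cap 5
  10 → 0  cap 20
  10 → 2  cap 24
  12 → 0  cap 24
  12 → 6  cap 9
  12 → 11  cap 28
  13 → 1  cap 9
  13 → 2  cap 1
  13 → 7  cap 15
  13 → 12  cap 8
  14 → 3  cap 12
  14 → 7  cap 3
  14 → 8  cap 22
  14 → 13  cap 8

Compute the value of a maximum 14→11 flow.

augment #1: 14→7→2→11 bottleneck 3, total now 3
augment #2: 14→13→2→11 bottleneck 1, total now 4
augment #3: 14→13→12→11 bottleneck 7, total now 11
augment #4: 14→8→4→12→11 bottleneck 21, total now 32
augment #5: 14→3→7→2→6→5→11 bottleneck 5, total now 37

Maximum flow value: 37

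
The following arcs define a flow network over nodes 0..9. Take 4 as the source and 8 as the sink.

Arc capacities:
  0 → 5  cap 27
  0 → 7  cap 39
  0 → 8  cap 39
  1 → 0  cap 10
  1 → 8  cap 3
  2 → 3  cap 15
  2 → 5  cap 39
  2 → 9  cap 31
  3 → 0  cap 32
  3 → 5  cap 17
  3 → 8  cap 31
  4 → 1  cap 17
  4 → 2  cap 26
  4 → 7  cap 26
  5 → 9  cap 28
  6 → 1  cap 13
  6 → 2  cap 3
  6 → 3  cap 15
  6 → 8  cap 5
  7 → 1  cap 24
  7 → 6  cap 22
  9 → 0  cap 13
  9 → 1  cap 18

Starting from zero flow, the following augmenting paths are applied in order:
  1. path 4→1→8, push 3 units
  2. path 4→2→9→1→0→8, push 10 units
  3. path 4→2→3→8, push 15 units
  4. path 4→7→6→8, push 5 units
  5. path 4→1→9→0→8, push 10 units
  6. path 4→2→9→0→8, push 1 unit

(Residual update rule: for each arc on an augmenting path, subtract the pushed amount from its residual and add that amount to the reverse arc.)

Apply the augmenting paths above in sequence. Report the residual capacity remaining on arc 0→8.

Residual capacity of (0,8): 18

after path 1 (4→1→8, push 3): res(0,8)=39
after path 2 (4→2→9→1→0→8, push 10): res(0,8)=29
after path 3 (4→2→3→8, push 15): res(0,8)=29
after path 4 (4→7→6→8, push 5): res(0,8)=29
after path 5 (4→1→9→0→8, push 10): res(0,8)=19
after path 6 (4→2→9→0→8, push 1): res(0,8)=18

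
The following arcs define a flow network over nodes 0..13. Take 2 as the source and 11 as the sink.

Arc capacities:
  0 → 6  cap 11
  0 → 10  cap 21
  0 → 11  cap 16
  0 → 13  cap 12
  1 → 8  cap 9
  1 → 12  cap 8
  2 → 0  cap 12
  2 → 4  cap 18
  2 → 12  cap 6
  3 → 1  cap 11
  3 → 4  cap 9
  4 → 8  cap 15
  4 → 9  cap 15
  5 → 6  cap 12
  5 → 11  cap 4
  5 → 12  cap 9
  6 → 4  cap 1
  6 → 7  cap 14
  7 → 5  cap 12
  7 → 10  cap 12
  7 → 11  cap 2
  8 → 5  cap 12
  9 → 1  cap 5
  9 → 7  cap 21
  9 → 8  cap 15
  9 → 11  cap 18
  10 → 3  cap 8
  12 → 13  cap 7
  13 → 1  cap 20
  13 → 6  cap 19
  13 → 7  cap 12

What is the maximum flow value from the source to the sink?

Maximum flow value: 33

augment #1: 2→0→11 bottleneck 12, total now 12
augment #2: 2→4→9→11 bottleneck 15, total now 27
augment #3: 2→4→8→5→11 bottleneck 3, total now 30
augment #4: 2→12→13→7→11 bottleneck 2, total now 32
augment #5: 2→12→13→7→5→11 bottleneck 1, total now 33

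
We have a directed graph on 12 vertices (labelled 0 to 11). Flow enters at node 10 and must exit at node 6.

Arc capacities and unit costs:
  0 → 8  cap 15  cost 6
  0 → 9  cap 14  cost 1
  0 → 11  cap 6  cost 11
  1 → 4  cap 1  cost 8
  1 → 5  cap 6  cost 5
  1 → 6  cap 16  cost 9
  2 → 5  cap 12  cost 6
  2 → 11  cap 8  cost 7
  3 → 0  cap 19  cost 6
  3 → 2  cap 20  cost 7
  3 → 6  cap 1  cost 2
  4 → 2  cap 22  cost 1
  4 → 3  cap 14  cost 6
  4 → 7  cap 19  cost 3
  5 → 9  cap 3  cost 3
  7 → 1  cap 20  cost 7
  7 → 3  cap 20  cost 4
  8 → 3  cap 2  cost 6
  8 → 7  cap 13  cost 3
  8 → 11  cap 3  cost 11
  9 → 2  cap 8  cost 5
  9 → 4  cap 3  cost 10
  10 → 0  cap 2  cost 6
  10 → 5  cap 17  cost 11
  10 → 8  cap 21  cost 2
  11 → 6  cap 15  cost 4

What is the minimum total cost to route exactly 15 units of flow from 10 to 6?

shortest-cost path #1: 10→8→3→6 push 1 @ unit cost 10 (adds 10)
shortest-cost path #2: 10→8→11→6 push 3 @ unit cost 17 (adds 51)
shortest-cost path #3: 10→0→11→6 push 2 @ unit cost 21 (adds 42)
shortest-cost path #4: 10→8→7→1→6 push 9 @ unit cost 21 (adds 189)
total cost = 292

Minimum cost for 15 units: 292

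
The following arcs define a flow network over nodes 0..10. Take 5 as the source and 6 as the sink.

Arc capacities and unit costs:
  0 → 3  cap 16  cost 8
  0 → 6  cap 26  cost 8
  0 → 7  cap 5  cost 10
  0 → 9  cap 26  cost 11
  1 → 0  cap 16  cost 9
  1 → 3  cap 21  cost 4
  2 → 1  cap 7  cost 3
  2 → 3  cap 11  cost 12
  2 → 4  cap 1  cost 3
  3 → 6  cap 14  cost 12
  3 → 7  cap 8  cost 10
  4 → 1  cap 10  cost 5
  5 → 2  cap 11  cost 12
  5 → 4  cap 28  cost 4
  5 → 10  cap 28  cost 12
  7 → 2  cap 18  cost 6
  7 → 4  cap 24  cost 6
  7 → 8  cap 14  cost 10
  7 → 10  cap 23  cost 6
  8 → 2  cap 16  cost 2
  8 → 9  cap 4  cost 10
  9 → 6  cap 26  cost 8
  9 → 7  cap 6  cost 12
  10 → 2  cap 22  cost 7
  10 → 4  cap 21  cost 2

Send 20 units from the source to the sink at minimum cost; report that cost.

shortest-cost path #1: 5→4→1→3→6 push 10 @ unit cost 25 (adds 250)
shortest-cost path #2: 5→2→1→3→6 push 4 @ unit cost 31 (adds 124)
shortest-cost path #3: 5→2→1→0→6 push 3 @ unit cost 32 (adds 96)
shortest-cost path #4: 5→2→3→1→0→6 push 3 @ unit cost 37 (adds 111)
total cost = 581

Minimum cost for 20 units: 581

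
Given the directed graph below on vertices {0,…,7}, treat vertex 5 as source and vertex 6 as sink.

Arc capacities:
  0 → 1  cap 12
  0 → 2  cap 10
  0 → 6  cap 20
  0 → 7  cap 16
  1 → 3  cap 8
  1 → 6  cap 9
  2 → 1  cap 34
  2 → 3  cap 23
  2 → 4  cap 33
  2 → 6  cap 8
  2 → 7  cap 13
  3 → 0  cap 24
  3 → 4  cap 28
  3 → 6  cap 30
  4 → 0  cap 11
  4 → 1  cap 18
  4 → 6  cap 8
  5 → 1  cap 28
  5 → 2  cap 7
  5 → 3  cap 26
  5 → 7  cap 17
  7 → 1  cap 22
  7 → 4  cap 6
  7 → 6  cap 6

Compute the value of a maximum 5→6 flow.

augment #1: 5→1→6 bottleneck 9, total now 9
augment #2: 5→2→6 bottleneck 7, total now 16
augment #3: 5→3→6 bottleneck 26, total now 42
augment #4: 5→7→6 bottleneck 6, total now 48
augment #5: 5→1→3→6 bottleneck 4, total now 52
augment #6: 5→7→4→6 bottleneck 6, total now 58
augment #7: 5→1→3→0→6 bottleneck 4, total now 62

Maximum flow value: 62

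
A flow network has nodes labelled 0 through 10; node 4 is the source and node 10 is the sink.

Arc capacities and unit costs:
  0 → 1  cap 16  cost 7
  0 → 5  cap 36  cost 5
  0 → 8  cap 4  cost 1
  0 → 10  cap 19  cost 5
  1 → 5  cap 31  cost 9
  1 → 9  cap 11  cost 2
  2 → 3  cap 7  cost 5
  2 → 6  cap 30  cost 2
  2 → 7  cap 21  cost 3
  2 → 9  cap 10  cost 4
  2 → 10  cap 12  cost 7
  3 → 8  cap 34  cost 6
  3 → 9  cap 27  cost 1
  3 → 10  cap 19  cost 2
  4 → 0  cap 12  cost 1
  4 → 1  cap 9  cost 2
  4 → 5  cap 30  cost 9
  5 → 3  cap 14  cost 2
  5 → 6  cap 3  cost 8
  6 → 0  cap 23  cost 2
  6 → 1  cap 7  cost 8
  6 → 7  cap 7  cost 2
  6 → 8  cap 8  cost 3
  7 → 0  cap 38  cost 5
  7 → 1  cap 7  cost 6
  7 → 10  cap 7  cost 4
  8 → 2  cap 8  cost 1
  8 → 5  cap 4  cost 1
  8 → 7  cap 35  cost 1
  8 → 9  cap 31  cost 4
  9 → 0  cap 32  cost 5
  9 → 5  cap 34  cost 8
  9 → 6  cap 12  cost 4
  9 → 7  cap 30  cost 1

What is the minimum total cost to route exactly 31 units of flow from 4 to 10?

Minimum cost for 31 units: 291

shortest-cost path #1: 4→0→10 push 12 @ unit cost 6 (adds 72)
shortest-cost path #2: 4→1→9→7→10 push 7 @ unit cost 9 (adds 63)
shortest-cost path #3: 4→5→3→10 push 12 @ unit cost 13 (adds 156)
total cost = 291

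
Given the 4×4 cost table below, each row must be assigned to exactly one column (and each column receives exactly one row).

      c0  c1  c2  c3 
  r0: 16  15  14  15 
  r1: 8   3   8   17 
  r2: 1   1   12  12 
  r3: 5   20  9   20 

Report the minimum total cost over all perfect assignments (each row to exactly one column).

Minimum assignment cost: 28

optimal assignment: row0→col3 (cost 15), row1→col1 (cost 3), row2→col0 (cost 1), row3→col2 (cost 9)
total = 15 + 3 + 1 + 9 = 28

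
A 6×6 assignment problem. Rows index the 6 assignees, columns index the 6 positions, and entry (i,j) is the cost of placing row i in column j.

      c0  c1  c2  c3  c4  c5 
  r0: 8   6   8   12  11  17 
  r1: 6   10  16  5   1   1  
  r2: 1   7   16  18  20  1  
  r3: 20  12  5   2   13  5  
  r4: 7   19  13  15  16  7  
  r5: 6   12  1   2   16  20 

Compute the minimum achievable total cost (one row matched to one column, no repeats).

one of 2 optimal assignments: row0→col1 (cost 6), row1→col4 (cost 1), row2→col0 (cost 1), row3→col3 (cost 2), row4→col5 (cost 7), row5→col2 (cost 1)
total = 6 + 1 + 1 + 2 + 7 + 1 = 18

Minimum assignment cost: 18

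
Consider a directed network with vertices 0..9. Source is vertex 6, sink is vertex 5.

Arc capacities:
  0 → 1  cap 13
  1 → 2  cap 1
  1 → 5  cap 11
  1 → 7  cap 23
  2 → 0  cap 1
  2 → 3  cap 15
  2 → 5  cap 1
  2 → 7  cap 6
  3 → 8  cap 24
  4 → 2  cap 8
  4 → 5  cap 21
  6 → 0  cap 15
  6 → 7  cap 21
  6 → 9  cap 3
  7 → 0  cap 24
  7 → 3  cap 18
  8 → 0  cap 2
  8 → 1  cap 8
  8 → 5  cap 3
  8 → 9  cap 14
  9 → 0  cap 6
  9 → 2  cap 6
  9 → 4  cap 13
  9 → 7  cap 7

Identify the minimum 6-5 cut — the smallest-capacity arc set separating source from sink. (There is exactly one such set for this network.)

augment #1: 6→0→1→5 push 11
augment #2: 6→9→2→5 push 1
augment #3: 6→9→4→5 push 2
augment #4: 6→7→3→8→5 push 3
augment #5: 6→0→1→2→9→4→5 push 1
augment #6: 6→7→3→8→9→4→5 push 10
max flow = 28; residual-reachable set from 6 gives S-side
cut edges (S→T): {(1,5), (2,5), (8,5), (9,4)} total cap 28

Min-cut arcs: {(1,5), (2,5), (8,5), (9,4)} (total capacity 28)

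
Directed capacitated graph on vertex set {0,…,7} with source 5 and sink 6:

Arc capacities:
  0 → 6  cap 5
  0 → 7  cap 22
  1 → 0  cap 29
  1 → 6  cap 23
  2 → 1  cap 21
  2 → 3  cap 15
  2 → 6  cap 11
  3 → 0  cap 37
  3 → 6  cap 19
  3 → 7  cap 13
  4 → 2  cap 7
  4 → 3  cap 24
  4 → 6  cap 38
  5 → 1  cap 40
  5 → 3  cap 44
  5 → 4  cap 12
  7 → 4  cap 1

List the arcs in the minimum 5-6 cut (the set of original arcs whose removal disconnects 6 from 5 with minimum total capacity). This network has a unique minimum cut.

Min-cut arcs: {(0,6), (1,6), (3,6), (5,4), (7,4)} (total capacity 60)

augment #1: 5→1→6 push 23
augment #2: 5→3→6 push 19
augment #3: 5→4→6 push 12
augment #4: 5→1→0→6 push 5
augment #5: 5→3→7→4→6 push 1
max flow = 60; residual-reachable set from 5 gives S-side
cut edges (S→T): {(0,6), (1,6), (3,6), (5,4), (7,4)} total cap 60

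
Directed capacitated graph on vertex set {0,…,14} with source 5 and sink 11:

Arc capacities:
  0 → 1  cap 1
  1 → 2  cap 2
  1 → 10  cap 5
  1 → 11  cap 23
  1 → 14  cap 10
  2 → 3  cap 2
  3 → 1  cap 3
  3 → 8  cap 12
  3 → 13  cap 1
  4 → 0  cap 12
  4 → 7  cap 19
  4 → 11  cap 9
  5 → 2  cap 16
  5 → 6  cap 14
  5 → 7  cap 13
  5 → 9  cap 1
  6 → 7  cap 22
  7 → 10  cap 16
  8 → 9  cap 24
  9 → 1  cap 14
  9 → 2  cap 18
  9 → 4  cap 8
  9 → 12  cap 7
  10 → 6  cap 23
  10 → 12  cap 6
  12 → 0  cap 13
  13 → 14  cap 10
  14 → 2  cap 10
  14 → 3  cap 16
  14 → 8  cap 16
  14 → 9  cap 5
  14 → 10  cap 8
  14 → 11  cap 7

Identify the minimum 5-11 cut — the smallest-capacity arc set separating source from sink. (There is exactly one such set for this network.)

Min-cut arcs: {(0,1), (2,3), (5,9)} (total capacity 4)

augment #1: 5→9→1→11 push 1
augment #2: 5→2→3→1→11 push 2
augment #3: 5→7→10→12→0→1→11 push 1
max flow = 4; residual-reachable set from 5 gives S-side
cut edges (S→T): {(0,1), (2,3), (5,9)} total cap 4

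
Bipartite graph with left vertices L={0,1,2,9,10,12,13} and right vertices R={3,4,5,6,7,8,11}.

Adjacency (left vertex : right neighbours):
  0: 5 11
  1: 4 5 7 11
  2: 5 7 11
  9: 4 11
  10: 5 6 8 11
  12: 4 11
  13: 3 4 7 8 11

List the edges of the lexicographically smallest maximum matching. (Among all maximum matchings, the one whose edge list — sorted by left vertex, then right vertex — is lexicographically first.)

|M| = 6 (so the lex-smallest maximum matching has 6 edges)
process left vertices in ascending order; for each, take the smallest-labelled available neighbour that still permits 6 edges overall, or leave it unmatched if none does
lex-smallest matching: {0-5, 1-4, 2-7, 9-11, 10-6, 13-3}

Lex-smallest maximum matching: {(0,5), (1,4), (2,7), (9,11), (10,6), (13,3)}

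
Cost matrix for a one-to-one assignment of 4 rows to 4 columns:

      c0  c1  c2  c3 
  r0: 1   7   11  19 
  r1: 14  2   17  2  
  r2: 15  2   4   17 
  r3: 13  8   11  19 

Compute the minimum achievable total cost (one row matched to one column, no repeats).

optimal assignment: row0→col0 (cost 1), row1→col3 (cost 2), row2→col2 (cost 4), row3→col1 (cost 8)
total = 1 + 2 + 4 + 8 = 15

Minimum assignment cost: 15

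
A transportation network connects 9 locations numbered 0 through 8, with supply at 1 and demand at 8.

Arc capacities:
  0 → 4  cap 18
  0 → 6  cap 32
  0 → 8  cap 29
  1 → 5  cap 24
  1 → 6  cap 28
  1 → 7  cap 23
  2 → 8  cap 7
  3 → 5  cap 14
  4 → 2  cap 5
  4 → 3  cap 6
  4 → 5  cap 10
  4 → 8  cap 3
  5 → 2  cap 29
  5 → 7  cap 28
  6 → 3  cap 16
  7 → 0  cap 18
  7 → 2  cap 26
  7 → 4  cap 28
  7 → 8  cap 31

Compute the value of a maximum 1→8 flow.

augment #1: 1→7→8 bottleneck 23, total now 23
augment #2: 1→5→2→8 bottleneck 7, total now 30
augment #3: 1→5→7→8 bottleneck 8, total now 38
augment #4: 1→5→7→0→8 bottleneck 9, total now 47
augment #5: 1→6→3→5→7→0→8 bottleneck 9, total now 56
augment #6: 1→6→3→5→7→4→8 bottleneck 2, total now 58

Maximum flow value: 58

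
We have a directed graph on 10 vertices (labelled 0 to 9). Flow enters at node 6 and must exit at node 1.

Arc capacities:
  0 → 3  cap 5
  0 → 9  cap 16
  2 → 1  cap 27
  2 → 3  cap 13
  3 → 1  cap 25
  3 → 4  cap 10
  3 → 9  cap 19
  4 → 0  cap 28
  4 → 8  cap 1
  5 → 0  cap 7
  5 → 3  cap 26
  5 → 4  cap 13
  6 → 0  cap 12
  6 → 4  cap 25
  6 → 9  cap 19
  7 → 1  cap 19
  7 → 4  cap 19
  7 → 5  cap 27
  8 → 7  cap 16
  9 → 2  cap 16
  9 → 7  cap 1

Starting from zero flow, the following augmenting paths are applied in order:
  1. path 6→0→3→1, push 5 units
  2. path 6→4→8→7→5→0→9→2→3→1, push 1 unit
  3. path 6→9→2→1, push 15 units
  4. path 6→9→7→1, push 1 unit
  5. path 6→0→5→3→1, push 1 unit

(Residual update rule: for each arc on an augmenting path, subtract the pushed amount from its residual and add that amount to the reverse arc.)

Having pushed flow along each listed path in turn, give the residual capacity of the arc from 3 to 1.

after path 1 (6→0→3→1, push 5): res(3,1)=20
after path 2 (6→4→8→7→5→0→9→2→3→1, push 1): res(3,1)=19
after path 3 (6→9→2→1, push 15): res(3,1)=19
after path 4 (6→9→7→1, push 1): res(3,1)=19
after path 5 (6→0→5→3→1, push 1): res(3,1)=18

Residual capacity of (3,1): 18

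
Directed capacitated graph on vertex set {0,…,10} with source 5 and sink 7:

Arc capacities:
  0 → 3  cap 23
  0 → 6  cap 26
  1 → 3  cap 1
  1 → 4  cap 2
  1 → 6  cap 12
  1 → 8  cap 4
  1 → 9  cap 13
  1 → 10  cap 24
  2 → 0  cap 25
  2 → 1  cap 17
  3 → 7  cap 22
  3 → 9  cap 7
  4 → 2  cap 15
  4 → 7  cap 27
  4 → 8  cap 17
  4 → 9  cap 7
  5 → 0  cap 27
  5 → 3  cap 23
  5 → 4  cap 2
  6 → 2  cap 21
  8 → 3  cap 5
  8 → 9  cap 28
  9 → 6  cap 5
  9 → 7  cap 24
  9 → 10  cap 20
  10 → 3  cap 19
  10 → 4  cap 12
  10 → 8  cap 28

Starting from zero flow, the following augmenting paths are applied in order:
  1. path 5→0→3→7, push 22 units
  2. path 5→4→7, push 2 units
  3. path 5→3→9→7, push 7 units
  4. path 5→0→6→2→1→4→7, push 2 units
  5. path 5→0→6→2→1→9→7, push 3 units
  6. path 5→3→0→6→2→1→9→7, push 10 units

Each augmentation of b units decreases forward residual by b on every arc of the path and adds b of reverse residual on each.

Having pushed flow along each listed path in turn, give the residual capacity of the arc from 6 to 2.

after path 1 (5→0→3→7, push 22): res(6,2)=21
after path 2 (5→4→7, push 2): res(6,2)=21
after path 3 (5→3→9→7, push 7): res(6,2)=21
after path 4 (5→0→6→2→1→4→7, push 2): res(6,2)=19
after path 5 (5→0→6→2→1→9→7, push 3): res(6,2)=16
after path 6 (5→3→0→6→2→1→9→7, push 10): res(6,2)=6

Residual capacity of (6,2): 6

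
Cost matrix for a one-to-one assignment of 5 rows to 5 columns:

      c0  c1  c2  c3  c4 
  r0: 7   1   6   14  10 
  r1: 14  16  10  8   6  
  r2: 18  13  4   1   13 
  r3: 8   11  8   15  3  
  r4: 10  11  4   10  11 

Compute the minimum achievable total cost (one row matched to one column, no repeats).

Minimum assignment cost: 20

optimal assignment: row0→col1 (cost 1), row1→col4 (cost 6), row2→col3 (cost 1), row3→col0 (cost 8), row4→col2 (cost 4)
total = 1 + 6 + 1 + 8 + 4 = 20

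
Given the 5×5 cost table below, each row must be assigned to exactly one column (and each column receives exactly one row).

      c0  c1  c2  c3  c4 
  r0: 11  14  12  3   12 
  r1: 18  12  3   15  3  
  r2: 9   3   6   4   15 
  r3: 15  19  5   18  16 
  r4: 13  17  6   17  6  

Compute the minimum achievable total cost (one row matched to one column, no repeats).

optimal assignment: row0→col3 (cost 3), row1→col4 (cost 3), row2→col1 (cost 3), row3→col2 (cost 5), row4→col0 (cost 13)
total = 3 + 3 + 3 + 5 + 13 = 27

Minimum assignment cost: 27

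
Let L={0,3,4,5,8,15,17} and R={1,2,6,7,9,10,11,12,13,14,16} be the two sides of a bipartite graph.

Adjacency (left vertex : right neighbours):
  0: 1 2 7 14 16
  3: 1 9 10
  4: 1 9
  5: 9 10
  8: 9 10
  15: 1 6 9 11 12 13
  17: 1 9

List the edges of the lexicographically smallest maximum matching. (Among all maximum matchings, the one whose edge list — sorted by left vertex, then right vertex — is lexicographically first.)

Lex-smallest maximum matching: {(0,2), (3,1), (4,9), (5,10), (15,6)}

|M| = 5 (so the lex-smallest maximum matching has 5 edges)
process left vertices in ascending order; for each, take the smallest-labelled available neighbour that still permits 5 edges overall, or leave it unmatched if none does
lex-smallest matching: {0-2, 3-1, 4-9, 5-10, 15-6}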